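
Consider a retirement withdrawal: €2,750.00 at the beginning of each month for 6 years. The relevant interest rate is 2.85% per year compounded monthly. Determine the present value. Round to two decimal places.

This is an annuity due: 72 payments of €2,750.00 at the beginning of each month.
Periodic rate r = 0.0285/12 per month; n is counted in months.
PV = PMT × [(1 − (1+r)^−n)/r] × (1+r) = 2,750 × [1 − (1+r)^−72] / r × (1+r) = €182,229.97

€182,229.97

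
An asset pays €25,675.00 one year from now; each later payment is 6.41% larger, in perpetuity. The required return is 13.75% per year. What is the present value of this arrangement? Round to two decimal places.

€349,795.64

Periodic rate r = 0.1375 per year.
Growing perpetuity (Gordon): PV = PMT₁ / (r − g) = 25,675 / (r − 0.0641) = €349,795.64.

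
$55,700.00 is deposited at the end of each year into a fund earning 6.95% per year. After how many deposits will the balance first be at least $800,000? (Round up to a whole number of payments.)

Periodic rate r = 0.0695 per year.
Ordinary annuity FV: 800,000 = 55,700 × [((1+r)^n − 1)/r].
(1+r)^n = 1 + 800,000 × r / 55,700, so n = ln(1 + 800,000·r/55,700) / ln(1+r) = 10.30.
Round up to a whole number of payments: n = 11.

11 payments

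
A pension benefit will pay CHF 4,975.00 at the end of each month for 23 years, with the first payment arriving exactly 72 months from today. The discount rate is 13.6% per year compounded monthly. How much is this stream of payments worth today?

Ordinary annuity of 276 payments, first payment at period 72.
Periodic rate r = 0.136/12 per month; n is counted in months.
The ordinary-annuity PV formula values the stream one period before the first payment (period 71); discount that back 71 periods:
PV₀ = 4,975 × [1 − (1+r)^−276] / r × (1+r)^−71 = CHF 188,422.01

CHF 188,422.01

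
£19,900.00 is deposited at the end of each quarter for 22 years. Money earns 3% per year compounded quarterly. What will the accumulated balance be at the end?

This is an ordinary annuity: 88 deposits of £19,900.00 at the end of each quarter.
Periodic rate r = 0.03/4 per quarter; n is counted in quarters.
FV = PMT × [((1+r)^n − 1)/r] = 19,900 × [(1+r)^88 − 1] / r = £2,467,688.61

£2,467,688.61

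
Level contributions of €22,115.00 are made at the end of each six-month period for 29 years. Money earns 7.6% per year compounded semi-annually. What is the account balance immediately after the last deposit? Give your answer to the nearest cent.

This is an ordinary annuity: 58 deposits of €22,115.00 at the end of each six-month period.
Periodic rate r = 0.076/2 per half-year; n is counted in half-years.
FV = PMT × [((1+r)^n − 1)/r] = 22,115 × [(1+r)^58 − 1] / r = €4,480,349.31

€4,480,349.31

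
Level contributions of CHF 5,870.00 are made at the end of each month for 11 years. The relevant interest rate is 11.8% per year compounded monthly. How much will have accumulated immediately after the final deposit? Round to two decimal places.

CHF 1,575,241.89

This is an ordinary annuity: 132 deposits of CHF 5,870.00 at the end of each month.
Periodic rate r = 0.118/12 per month; n is counted in months.
FV = PMT × [((1+r)^n − 1)/r] = 5,870 × [(1+r)^132 − 1] / r = CHF 1,575,241.89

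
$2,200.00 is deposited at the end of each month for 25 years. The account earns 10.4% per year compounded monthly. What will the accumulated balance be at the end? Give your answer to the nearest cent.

$3,125,800.35

This is an ordinary annuity: 300 deposits of $2,200.00 at the end of each month.
Periodic rate r = 0.104/12 per month; n is counted in months.
FV = PMT × [((1+r)^n − 1)/r] = 2,200 × [(1+r)^300 − 1] / r = $3,125,800.35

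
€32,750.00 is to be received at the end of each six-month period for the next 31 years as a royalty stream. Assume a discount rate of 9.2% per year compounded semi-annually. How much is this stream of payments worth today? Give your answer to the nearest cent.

€668,155.02

This is an ordinary annuity: 62 payments of €32,750.00 at the end of each six-month period.
Periodic rate r = 0.092/2 per half-year; n is counted in half-years.
PV = PMT × [(1 − (1+r)^−n)/r] = 32,750 × [1 − (1+r)^−62] / r = €668,155.02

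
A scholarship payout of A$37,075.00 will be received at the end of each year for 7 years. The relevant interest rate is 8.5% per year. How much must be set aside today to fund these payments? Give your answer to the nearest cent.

This is an ordinary annuity: 7 payments of A$37,075.00 at the end of each year.
Periodic rate r = 0.085 per year.
PV = PMT × [(1 − (1+r)^−n)/r] = 37,075 × [1 − (1+r)^−7] / r = A$189,768.89

A$189,768.89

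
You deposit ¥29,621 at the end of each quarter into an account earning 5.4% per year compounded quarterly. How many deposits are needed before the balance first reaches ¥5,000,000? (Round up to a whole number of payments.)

89 payments

Periodic rate r = 0.054/4 per quarter; n is counted in quarters.
Ordinary annuity FV: 5,000,000 = 29,621 × [((1+r)^n − 1)/r].
(1+r)^n = 1 + 5,000,000 × r / 29,621, so n = ln(1 + 5,000,000·r/29,621) / ln(1+r) = 88.55.
Round up to a whole number of payments: n = 89.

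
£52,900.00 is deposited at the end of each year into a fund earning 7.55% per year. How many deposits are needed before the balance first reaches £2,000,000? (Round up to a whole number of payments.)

Periodic rate r = 0.0755 per year.
Ordinary annuity FV: 2,000,000 = 52,900 × [((1+r)^n − 1)/r].
(1+r)^n = 1 + 2,000,000 × r / 52,900, so n = ln(1 + 2,000,000·r/52,900) / ln(1+r) = 18.54.
Round up to a whole number of payments: n = 19.

19 payments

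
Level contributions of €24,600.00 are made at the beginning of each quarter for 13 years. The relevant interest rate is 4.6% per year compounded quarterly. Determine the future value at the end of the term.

This is an annuity due: 52 deposits of €24,600.00 at the beginning of each quarter.
Periodic rate r = 0.046/4 per quarter; n is counted in quarters.
FV = PMT × [((1+r)^n − 1)/r] × (1+r) = 24,600 × [(1+r)^52 − 1] / r × (1+r) = €1,757,562.47

€1,757,562.47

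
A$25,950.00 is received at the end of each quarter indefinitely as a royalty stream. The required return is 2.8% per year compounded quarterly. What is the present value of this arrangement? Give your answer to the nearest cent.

A$3,707,142.86

Periodic rate r = 0.028/4 per quarter.
Level perpetuity: PV = PMT / r = 25,950 / (0.028/4) = A$3,707,142.86.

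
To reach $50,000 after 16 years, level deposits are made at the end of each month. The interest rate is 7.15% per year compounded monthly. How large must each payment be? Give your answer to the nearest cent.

$139.95

Level ordinary annuity; solve FV = PMT × [((1+r)^n − 1)/r] for PMT.
Periodic rate r = 0.0715/12 per month; n is counted in months.
With n = 192: PMT = 50,000 / ([((1+r)^n − 1)/r]) = $139.95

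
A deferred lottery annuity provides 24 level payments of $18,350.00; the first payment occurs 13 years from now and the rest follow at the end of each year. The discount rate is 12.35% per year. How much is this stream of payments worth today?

$34,490.40

Ordinary annuity of 24 payments, first payment at period 13.
Periodic rate r = 0.1235 per year.
The ordinary-annuity PV formula values the stream one period before the first payment (period 12); discount that back 12 periods:
PV₀ = 18,350 × [1 − (1+r)^−24] / r × (1+r)^−12 = $34,490.40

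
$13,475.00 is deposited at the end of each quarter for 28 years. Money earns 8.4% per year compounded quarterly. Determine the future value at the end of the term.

This is an ordinary annuity: 112 deposits of $13,475.00 at the end of each quarter.
Periodic rate r = 0.084/4 per quarter; n is counted in quarters.
FV = PMT × [((1+r)^n − 1)/r] = 13,475 × [(1+r)^112 − 1] / r = $5,937,828.81

$5,937,828.81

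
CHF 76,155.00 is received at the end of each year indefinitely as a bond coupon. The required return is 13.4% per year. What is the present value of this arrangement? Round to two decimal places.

Periodic rate r = 0.134 per year.
Level perpetuity: PV = PMT / r = 76,155 / (0.134) = CHF 568,320.90.

CHF 568,320.90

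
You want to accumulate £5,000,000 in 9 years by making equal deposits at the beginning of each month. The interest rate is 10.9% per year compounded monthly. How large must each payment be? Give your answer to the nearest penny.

£27,189.54

Level annuity due; solve FV = PMT × [((1+r)^n − 1)/r] × (1+r) for PMT.
Periodic rate r = 0.109/12 per month; n is counted in months.
With n = 108: PMT = 5,000,000 / ([((1+r)^n − 1)/r] × (1+r)) = £27,189.54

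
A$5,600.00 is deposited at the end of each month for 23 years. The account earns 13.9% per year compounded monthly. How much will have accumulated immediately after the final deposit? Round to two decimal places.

This is an ordinary annuity: 276 deposits of A$5,600.00 at the end of each month.
Periodic rate r = 0.139/12 per month; n is counted in months.
FV = PMT × [((1+r)^n − 1)/r] = 5,600 × [(1+r)^276 − 1] / r = A$11,126,062.80

A$11,126,062.80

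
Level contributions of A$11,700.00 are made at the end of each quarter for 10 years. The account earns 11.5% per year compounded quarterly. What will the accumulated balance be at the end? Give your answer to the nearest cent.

A$857,610.76

This is an ordinary annuity: 40 deposits of A$11,700.00 at the end of each quarter.
Periodic rate r = 0.115/4 per quarter; n is counted in quarters.
FV = PMT × [((1+r)^n − 1)/r] = 11,700 × [(1+r)^40 − 1] / r = A$857,610.76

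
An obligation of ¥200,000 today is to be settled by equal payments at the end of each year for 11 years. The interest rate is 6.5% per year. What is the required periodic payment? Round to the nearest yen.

Level ordinary annuity; solve PV = PMT × [(1 − (1+r)^−n)/r] for PMT.
Periodic rate r = 0.065 per year.
With n = 11: PMT = 200,000 / ([(1 − (1+r)^−n)/r]) = ¥26,011

¥26,011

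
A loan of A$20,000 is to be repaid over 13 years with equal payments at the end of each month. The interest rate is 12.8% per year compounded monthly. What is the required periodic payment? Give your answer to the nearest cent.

A$263.72

Level ordinary annuity; solve PV = PMT × [(1 − (1+r)^−n)/r] for PMT.
Periodic rate r = 0.128/12 per month; n is counted in months.
With n = 156: PMT = 20,000 / ([(1 − (1+r)^−n)/r]) = A$263.72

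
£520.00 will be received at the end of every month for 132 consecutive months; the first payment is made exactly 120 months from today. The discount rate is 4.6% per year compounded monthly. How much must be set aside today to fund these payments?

£34,115.64

Ordinary annuity of 132 payments, first payment at period 120.
Periodic rate r = 0.046/12 per month; n is counted in months.
The ordinary-annuity PV formula values the stream one period before the first payment (period 119); discount that back 119 periods:
PV₀ = 520 × [1 − (1+r)^−132] / r × (1+r)^−119 = £34,115.64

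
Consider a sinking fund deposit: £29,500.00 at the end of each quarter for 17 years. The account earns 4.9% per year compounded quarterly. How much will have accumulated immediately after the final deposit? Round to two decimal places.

£3,103,153.05

This is an ordinary annuity: 68 deposits of £29,500.00 at the end of each quarter.
Periodic rate r = 0.049/4 per quarter; n is counted in quarters.
FV = PMT × [((1+r)^n − 1)/r] = 29,500 × [(1+r)^68 − 1] / r = £3,103,153.05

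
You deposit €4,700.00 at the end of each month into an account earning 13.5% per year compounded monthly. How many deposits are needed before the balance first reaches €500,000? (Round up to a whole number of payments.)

71 payments

Periodic rate r = 0.135/12 per month; n is counted in months.
Ordinary annuity FV: 500,000 = 4,700 × [((1+r)^n − 1)/r].
(1+r)^n = 1 + 500,000 × r / 4,700, so n = ln(1 + 500,000·r/4,700) / ln(1+r) = 70.35.
Round up to a whole number of payments: n = 71.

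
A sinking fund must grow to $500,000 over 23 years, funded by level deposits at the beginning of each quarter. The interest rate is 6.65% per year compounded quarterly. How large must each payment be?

Level annuity due; solve FV = PMT × [((1+r)^n − 1)/r] × (1+r) for PMT.
Periodic rate r = 0.0665/4 per quarter; n is counted in quarters.
With n = 92: PMT = 500,000 / ([((1+r)^n − 1)/r] × (1+r)) = $2,297.96

$2,297.96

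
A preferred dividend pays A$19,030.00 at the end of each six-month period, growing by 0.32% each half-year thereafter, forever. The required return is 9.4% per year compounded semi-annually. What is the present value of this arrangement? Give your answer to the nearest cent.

A$434,474.89

Periodic rate r = 0.094/2 per half-year.
Growing perpetuity (Gordon): PV = PMT₁ / (r − g) = 19,030 / (r − 0.0032) = A$434,474.89.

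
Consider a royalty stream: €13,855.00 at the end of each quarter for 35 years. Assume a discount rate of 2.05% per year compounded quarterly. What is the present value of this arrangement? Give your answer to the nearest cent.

€1,381,808.20

This is an ordinary annuity: 140 payments of €13,855.00 at the end of each quarter.
Periodic rate r = 0.0205/4 per quarter; n is counted in quarters.
PV = PMT × [(1 − (1+r)^−n)/r] = 13,855 × [1 − (1+r)^−140] / r = €1,381,808.20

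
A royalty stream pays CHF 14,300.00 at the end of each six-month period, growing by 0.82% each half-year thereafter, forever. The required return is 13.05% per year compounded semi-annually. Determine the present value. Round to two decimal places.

CHF 250,657.32

Periodic rate r = 0.1305/2 per half-year.
Growing perpetuity (Gordon): PV = PMT₁ / (r − g) = 14,300 / (r − 0.0082) = CHF 250,657.32.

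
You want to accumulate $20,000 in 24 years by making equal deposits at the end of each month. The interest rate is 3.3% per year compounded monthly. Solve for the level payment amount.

Level ordinary annuity; solve FV = PMT × [((1+r)^n − 1)/r] for PMT.
Periodic rate r = 0.033/12 per month; n is counted in months.
With n = 288: PMT = 20,000 / ([((1+r)^n − 1)/r]) = $45.63

$45.63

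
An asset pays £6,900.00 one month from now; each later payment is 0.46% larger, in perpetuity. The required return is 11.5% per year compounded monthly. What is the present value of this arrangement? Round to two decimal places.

£1,384,615.38

Periodic rate r = 0.115/12 per month.
Growing perpetuity (Gordon): PV = PMT₁ / (r − g) = 6,900 / (r − 0.0046) = £1,384,615.38.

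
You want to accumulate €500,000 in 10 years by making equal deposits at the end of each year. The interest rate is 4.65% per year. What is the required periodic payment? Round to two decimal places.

Level ordinary annuity; solve FV = PMT × [((1+r)^n − 1)/r] for PMT.
Periodic rate r = 0.0465 per year.
With n = 10: PMT = 500,000 / ([((1+r)^n − 1)/r]) = €40,406.30

€40,406.30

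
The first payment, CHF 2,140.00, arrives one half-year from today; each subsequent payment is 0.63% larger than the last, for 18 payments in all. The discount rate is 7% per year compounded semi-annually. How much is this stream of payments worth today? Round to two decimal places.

Periodic rate r = 0.07/2 per half-year; n is counted in half-years.
Growing ordinary annuity: PV = PMT₁ × [1 − ((1+g)/(1+r))^n] / (r − g) = 2,140 × [1 − ((1+0.0063)/(1+r))^18] / (r − 0.0063) = CHF 29,617.52.

CHF 29,617.52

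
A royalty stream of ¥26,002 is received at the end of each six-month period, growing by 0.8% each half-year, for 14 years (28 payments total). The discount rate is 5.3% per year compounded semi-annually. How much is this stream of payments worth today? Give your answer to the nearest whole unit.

Periodic rate r = 0.053/2 per half-year; n is counted in half-years.
Growing ordinary annuity: PV = PMT₁ × [1 − ((1+g)/(1+r))^n] / (r − g) = 26,002 × [1 − ((1+0.008)/(1+r))^28] / (r − 0.008) = ¥560,859.

¥560,859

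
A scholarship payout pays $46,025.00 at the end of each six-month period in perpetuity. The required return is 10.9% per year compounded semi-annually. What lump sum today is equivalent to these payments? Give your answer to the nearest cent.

$844,495.41

Periodic rate r = 0.109/2 per half-year.
Level perpetuity: PV = PMT / r = 46,025 / (0.109/2) = $844,495.41.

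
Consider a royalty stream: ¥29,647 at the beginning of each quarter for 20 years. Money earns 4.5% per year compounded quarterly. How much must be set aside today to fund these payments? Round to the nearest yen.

¥1,575,996

This is an annuity due: 80 payments of ¥29,647 at the beginning of each quarter.
Periodic rate r = 0.045/4 per quarter; n is counted in quarters.
PV = PMT × [(1 − (1+r)^−n)/r] × (1+r) = 29,647 × [1 − (1+r)^−80] / r × (1+r) = ¥1,575,996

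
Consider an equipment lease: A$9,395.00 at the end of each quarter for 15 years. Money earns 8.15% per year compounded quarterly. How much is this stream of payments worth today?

This is an ordinary annuity: 60 payments of A$9,395.00 at the end of each quarter.
Periodic rate r = 0.0815/4 per quarter; n is counted in quarters.
PV = PMT × [(1 − (1+r)^−n)/r] = 9,395 × [1 − (1+r)^−60] / r = A$323,633.45

A$323,633.45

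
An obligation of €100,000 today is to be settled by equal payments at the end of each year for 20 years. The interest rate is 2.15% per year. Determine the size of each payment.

Level ordinary annuity; solve PV = PMT × [(1 − (1+r)^−n)/r] for PMT.
Periodic rate r = 0.0215 per year.
With n = 20: PMT = 100,000 / ([(1 − (1+r)^−n)/r]) = €6,204.56

€6,204.56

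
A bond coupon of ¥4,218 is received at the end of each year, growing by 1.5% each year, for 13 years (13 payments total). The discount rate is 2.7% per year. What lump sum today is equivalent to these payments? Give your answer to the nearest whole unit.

Periodic rate r = 0.027 per year.
Growing ordinary annuity: PV = PMT₁ × [1 − ((1+g)/(1+r))^n] / (r − g) = 4,218 × [1 − ((1+0.015)/(1+r))^13] / (r − 0.015) = ¥49,805.

¥49,805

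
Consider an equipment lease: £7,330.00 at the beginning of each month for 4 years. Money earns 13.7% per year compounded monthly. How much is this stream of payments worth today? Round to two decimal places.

This is an annuity due: 48 payments of £7,330.00 at the beginning of each month.
Periodic rate r = 0.137/12 per month; n is counted in months.
PV = PMT × [(1 − (1+r)^−n)/r] × (1+r) = 7,330 × [1 − (1+r)^−48] / r × (1+r) = £272,800.36

£272,800.36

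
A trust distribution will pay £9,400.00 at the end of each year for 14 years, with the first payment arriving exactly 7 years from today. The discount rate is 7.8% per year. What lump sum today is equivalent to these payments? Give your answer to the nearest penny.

Ordinary annuity of 14 payments, first payment at period 7.
Periodic rate r = 0.078 per year.
The ordinary-annuity PV formula values the stream one period before the first payment (period 6); discount that back 6 periods:
PV₀ = 9,400 × [1 − (1+r)^−14] / r × (1+r)^−6 = £49,960.52

£49,960.52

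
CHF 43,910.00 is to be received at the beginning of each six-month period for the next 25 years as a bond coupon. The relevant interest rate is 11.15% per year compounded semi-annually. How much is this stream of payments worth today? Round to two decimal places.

CHF 776,347.80

This is an annuity due: 50 payments of CHF 43,910.00 at the beginning of each six-month period.
Periodic rate r = 0.1115/2 per half-year; n is counted in half-years.
PV = PMT × [(1 − (1+r)^−n)/r] × (1+r) = 43,910 × [1 − (1+r)^−50] / r × (1+r) = CHF 776,347.80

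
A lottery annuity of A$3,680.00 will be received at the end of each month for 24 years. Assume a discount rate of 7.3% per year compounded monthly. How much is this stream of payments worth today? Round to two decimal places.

A$499,461.91

This is an ordinary annuity: 288 payments of A$3,680.00 at the end of each month.
Periodic rate r = 0.073/12 per month; n is counted in months.
PV = PMT × [(1 − (1+r)^−n)/r] = 3,680 × [1 − (1+r)^−288] / r = A$499,461.91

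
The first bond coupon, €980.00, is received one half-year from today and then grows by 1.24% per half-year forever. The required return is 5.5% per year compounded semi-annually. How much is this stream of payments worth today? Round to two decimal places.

Periodic rate r = 0.055/2 per half-year.
Growing perpetuity (Gordon): PV = PMT₁ / (r − g) = 980 / (r − 0.0124) = €64,900.66.

€64,900.66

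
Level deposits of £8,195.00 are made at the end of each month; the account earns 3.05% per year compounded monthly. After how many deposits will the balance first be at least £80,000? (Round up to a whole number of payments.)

10 payments

Periodic rate r = 0.0305/12 per month; n is counted in months.
Ordinary annuity FV: 80,000 = 8,195 × [((1+r)^n − 1)/r].
(1+r)^n = 1 + 80,000 × r / 8,195, so n = ln(1 + 80,000·r/8,195) / ln(1+r) = 9.66.
Round up to a whole number of payments: n = 10.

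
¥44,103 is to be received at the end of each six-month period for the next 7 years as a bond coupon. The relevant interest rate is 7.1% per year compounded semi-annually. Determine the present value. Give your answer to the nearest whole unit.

This is an ordinary annuity: 14 payments of ¥44,103 at the end of each six-month period.
Periodic rate r = 0.071/2 per half-year; n is counted in half-years.
PV = PMT × [(1 − (1+r)^−n)/r] = 44,103 × [1 − (1+r)^−14] / r = ¥480,016

¥480,016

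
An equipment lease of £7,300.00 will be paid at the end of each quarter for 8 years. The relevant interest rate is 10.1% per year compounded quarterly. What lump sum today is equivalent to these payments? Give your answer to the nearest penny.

This is an ordinary annuity: 32 payments of £7,300.00 at the end of each quarter.
Periodic rate r = 0.101/4 per quarter; n is counted in quarters.
PV = PMT × [(1 − (1+r)^−n)/r] = 7,300 × [1 − (1+r)^−32] / r = £158,939.61

£158,939.61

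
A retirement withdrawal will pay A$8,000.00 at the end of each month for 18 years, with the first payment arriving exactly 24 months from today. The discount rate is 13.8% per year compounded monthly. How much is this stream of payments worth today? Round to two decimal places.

A$489,539.61

Ordinary annuity of 216 payments, first payment at period 24.
Periodic rate r = 0.138/12 per month; n is counted in months.
The ordinary-annuity PV formula values the stream one period before the first payment (period 23); discount that back 23 periods:
PV₀ = 8,000 × [1 − (1+r)^−216] / r × (1+r)^−23 = A$489,539.61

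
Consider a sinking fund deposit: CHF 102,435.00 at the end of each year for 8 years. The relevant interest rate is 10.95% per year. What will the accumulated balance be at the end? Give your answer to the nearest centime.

This is an ordinary annuity: 8 deposits of CHF 102,435.00 at the end of each year.
Periodic rate r = 0.1095 per year.
FV = PMT × [((1+r)^n − 1)/r] = 102,435 × [(1+r)^8 − 1] / r = CHF 1,212,611.69

CHF 1,212,611.69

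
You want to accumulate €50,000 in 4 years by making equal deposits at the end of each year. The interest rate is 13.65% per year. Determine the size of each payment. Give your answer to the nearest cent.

Level ordinary annuity; solve FV = PMT × [((1+r)^n − 1)/r] for PMT.
Periodic rate r = 0.1365 per year.
With n = 4: PMT = 50,000 / ([((1+r)^n − 1)/r]) = €10,212.27

€10,212.27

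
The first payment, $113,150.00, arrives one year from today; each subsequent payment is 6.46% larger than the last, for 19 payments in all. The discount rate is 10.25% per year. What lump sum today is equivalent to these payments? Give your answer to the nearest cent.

Periodic rate r = 0.1025 per year.
Growing ordinary annuity: PV = PMT₁ × [1 − ((1+g)/(1+r))^n] / (r − g) = 113,150 × [1 − ((1+0.0646)/(1+r))^19] / (r − 0.0646) = $1,449,581.70.

$1,449,581.70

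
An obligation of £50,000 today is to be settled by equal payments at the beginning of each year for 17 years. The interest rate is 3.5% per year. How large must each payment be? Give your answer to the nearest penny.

Level annuity due; solve PV = PMT × [(1 − (1+r)^−n)/r] × (1+r) for PMT.
Periodic rate r = 0.035 per year.
With n = 17: PMT = 50,000 / ([(1 − (1+r)^−n)/r] × (1+r)) = £3,818.51

£3,818.51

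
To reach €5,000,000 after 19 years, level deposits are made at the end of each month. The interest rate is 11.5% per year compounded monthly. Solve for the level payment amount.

Level ordinary annuity; solve FV = PMT × [((1+r)^n − 1)/r] for PMT.
Periodic rate r = 0.115/12 per month; n is counted in months.
With n = 228: PMT = 5,000,000 / ([((1+r)^n − 1)/r]) = €6,144.24

€6,144.24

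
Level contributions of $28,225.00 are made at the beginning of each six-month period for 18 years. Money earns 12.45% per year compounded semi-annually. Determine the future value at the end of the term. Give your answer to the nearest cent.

This is an annuity due: 36 deposits of $28,225.00 at the beginning of each six-month period.
Periodic rate r = 0.1245/2 per half-year; n is counted in half-years.
FV = PMT × [((1+r)^n − 1)/r] × (1+r) = 28,225 × [(1+r)^36 − 1] / r × (1+r) = $3,753,659.28

$3,753,659.28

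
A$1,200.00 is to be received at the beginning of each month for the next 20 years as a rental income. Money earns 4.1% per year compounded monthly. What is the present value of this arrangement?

This is an annuity due: 240 payments of A$1,200.00 at the beginning of each month.
Periodic rate r = 0.041/12 per month; n is counted in months.
PV = PMT × [(1 − (1+r)^−n)/r] × (1+r) = 1,200 × [1 − (1+r)^−240] / r × (1+r) = A$196,985.71

A$196,985.71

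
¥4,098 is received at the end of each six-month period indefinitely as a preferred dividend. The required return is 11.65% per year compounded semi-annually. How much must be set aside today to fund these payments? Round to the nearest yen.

Periodic rate r = 0.1165/2 per half-year.
Level perpetuity: PV = PMT / r = 4,098 / (0.1165/2) = ¥70,352.

¥70,352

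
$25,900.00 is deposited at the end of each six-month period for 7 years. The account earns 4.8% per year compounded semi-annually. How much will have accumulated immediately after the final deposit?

This is an ordinary annuity: 14 deposits of $25,900.00 at the end of each six-month period.
Periodic rate r = 0.048/2 per half-year; n is counted in half-years.
FV = PMT × [((1+r)^n − 1)/r] = 25,900 × [(1+r)^14 − 1] / r = $424,972.14

$424,972.14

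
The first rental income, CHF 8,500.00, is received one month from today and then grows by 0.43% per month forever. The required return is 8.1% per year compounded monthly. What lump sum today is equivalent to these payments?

CHF 3,469,387.76

Periodic rate r = 0.081/12 per month.
Growing perpetuity (Gordon): PV = PMT₁ / (r − g) = 8,500 / (r − 0.0043) = CHF 3,469,387.76.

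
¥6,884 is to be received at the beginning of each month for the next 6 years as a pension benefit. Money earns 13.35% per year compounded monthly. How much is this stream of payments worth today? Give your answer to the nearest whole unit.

¥343,575

This is an annuity due: 72 payments of ¥6,884 at the beginning of each month.
Periodic rate r = 0.1335/12 per month; n is counted in months.
PV = PMT × [(1 − (1+r)^−n)/r] × (1+r) = 6,884 × [1 − (1+r)^−72] / r × (1+r) = ¥343,575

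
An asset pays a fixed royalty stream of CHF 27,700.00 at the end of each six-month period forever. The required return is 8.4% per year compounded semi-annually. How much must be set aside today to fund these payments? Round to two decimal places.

Periodic rate r = 0.084/2 per half-year.
Level perpetuity: PV = PMT / r = 27,700 / (0.084/2) = CHF 659,523.81.

CHF 659,523.81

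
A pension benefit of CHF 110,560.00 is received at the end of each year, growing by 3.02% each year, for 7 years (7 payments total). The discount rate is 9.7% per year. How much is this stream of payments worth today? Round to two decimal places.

Periodic rate r = 0.097 per year.
Growing ordinary annuity: PV = PMT₁ × [1 − ((1+g)/(1+r))^n] / (r − g) = 110,560 × [1 − ((1+0.0302)/(1+r))^7] / (r − 0.0302) = CHF 588,920.96.

CHF 588,920.96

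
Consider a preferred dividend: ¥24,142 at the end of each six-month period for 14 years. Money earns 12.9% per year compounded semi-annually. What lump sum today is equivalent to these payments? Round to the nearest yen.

This is an ordinary annuity: 28 payments of ¥24,142 at the end of each six-month period.
Periodic rate r = 0.129/2 per half-year; n is counted in half-years.
PV = PMT × [(1 − (1+r)^−n)/r] = 24,142 × [1 − (1+r)^−28] / r = ¥309,261

¥309,261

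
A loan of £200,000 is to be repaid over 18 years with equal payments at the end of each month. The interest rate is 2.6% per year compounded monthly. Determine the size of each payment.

Level ordinary annuity; solve PV = PMT × [(1 − (1+r)^−n)/r] for PMT.
Periodic rate r = 0.026/12 per month; n is counted in months.
With n = 216: PMT = 200,000 / ([(1 − (1+r)^−n)/r]) = £1,160.42

£1,160.42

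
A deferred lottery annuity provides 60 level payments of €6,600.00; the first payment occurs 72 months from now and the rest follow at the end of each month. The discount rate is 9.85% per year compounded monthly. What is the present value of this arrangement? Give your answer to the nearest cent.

€174,455.64

Ordinary annuity of 60 payments, first payment at period 72.
Periodic rate r = 0.0985/12 per month; n is counted in months.
The ordinary-annuity PV formula values the stream one period before the first payment (period 71); discount that back 71 periods:
PV₀ = 6,600 × [1 − (1+r)^−60] / r × (1+r)^−71 = €174,455.64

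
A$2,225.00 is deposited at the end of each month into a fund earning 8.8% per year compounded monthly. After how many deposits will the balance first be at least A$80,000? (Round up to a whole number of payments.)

33 payments

Periodic rate r = 0.088/12 per month; n is counted in months.
Ordinary annuity FV: 80,000 = 2,225 × [((1+r)^n − 1)/r].
(1+r)^n = 1 + 80,000 × r / 2,225, so n = ln(1 + 80,000·r/2,225) / ln(1+r) = 32.03.
Round up to a whole number of payments: n = 33.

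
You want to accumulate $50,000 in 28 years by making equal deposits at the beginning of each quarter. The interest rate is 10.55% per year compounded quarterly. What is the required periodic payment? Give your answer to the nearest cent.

Level annuity due; solve FV = PMT × [((1+r)^n − 1)/r] × (1+r) for PMT.
Periodic rate r = 0.1055/4 per quarter; n is counted in quarters.
With n = 112: PMT = 50,000 / ([((1+r)^n − 1)/r] × (1+r)) = $73.58

$73.58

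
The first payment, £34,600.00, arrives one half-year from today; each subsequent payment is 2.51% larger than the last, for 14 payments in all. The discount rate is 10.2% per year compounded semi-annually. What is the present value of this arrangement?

Periodic rate r = 0.102/2 per half-year; n is counted in half-years.
Growing ordinary annuity: PV = PMT₁ × [1 − ((1+g)/(1+r))^n] / (r − g) = 34,600 × [1 − ((1+0.0251)/(1+r))^14] / (r − 0.0251) = £393,875.50.

£393,875.50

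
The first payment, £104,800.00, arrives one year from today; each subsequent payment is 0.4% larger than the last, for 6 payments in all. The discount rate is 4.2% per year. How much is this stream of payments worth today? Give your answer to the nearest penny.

Periodic rate r = 0.042 per year.
Growing ordinary annuity: PV = PMT₁ × [1 − ((1+g)/(1+r))^n] / (r − g) = 104,800 × [1 − ((1+0.004)/(1+r))^6] / (r − 0.004) = £551,040.50.

£551,040.50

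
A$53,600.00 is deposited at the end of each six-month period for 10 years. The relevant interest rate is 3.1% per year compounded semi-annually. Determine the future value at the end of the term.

This is an ordinary annuity: 20 deposits of A$53,600.00 at the end of each six-month period.
Periodic rate r = 0.031/2 per half-year; n is counted in half-years.
FV = PMT × [((1+r)^n − 1)/r] = 53,600 × [(1+r)^20 − 1] / r = A$1,245,549.18

A$1,245,549.18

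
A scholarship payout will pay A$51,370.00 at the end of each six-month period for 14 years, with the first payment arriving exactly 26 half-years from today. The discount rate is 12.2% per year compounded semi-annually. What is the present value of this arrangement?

A$155,129.54

Ordinary annuity of 28 payments, first payment at period 26.
Periodic rate r = 0.122/2 per half-year; n is counted in half-years.
The ordinary-annuity PV formula values the stream one period before the first payment (period 25); discount that back 25 periods:
PV₀ = 51,370 × [1 − (1+r)^−28] / r × (1+r)^−25 = A$155,129.54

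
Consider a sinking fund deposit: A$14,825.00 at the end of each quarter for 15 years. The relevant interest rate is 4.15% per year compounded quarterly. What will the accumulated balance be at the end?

This is an ordinary annuity: 60 deposits of A$14,825.00 at the end of each quarter.
Periodic rate r = 0.0415/4 per quarter; n is counted in quarters.
FV = PMT × [((1+r)^n − 1)/r] = 14,825 × [(1+r)^60 − 1] / r = A$1,225,458.28

A$1,225,458.28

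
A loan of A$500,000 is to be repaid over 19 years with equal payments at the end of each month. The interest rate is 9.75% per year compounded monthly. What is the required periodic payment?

Level ordinary annuity; solve PV = PMT × [(1 − (1+r)^−n)/r] for PMT.
Periodic rate r = 0.0975/12 per month; n is counted in months.
With n = 228: PMT = 500,000 / ([(1 − (1+r)^−n)/r]) = A$4,824.95

A$4,824.95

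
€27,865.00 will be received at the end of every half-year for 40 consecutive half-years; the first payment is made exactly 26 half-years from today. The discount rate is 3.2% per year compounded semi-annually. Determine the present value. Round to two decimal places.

Ordinary annuity of 40 payments, first payment at period 26.
Periodic rate r = 0.032/2 per half-year; n is counted in half-years.
The ordinary-annuity PV formula values the stream one period before the first payment (period 25); discount that back 25 periods:
PV₀ = 27,865 × [1 − (1+r)^−40] / r × (1+r)^−25 = €550,454.59

€550,454.59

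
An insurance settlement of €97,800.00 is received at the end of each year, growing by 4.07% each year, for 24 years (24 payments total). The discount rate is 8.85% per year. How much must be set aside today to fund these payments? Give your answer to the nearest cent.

Periodic rate r = 0.0885 per year.
Growing ordinary annuity: PV = PMT₁ × [1 − ((1+g)/(1+r))^n] / (r − g) = 97,800 × [1 − ((1+0.0407)/(1+r))^24] / (r − 0.0407) = €1,349,652.20.

€1,349,652.20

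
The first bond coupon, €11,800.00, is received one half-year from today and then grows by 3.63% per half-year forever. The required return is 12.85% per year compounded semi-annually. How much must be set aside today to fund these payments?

€422,182.47

Periodic rate r = 0.1285/2 per half-year.
Growing perpetuity (Gordon): PV = PMT₁ / (r − g) = 11,800 / (r − 0.0363) = €422,182.47.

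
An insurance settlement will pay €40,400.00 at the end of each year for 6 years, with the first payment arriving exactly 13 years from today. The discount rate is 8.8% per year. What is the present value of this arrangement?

€66,264.38

Ordinary annuity of 6 payments, first payment at period 13.
Periodic rate r = 0.088 per year.
The ordinary-annuity PV formula values the stream one period before the first payment (period 12); discount that back 12 periods:
PV₀ = 40,400 × [1 − (1+r)^−6] / r × (1+r)^−12 = €66,264.38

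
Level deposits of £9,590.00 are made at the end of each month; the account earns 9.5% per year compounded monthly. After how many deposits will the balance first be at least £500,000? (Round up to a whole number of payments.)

Periodic rate r = 0.095/12 per month; n is counted in months.
Ordinary annuity FV: 500,000 = 9,590 × [((1+r)^n − 1)/r].
(1+r)^n = 1 + 500,000 × r / 9,590, so n = ln(1 + 500,000·r/9,590) / ln(1+r) = 43.82.
Round up to a whole number of payments: n = 44.

44 payments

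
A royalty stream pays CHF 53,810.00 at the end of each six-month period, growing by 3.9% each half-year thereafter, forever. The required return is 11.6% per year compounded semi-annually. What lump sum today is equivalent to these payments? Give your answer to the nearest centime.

Periodic rate r = 0.116/2 per half-year.
Growing perpetuity (Gordon): PV = PMT₁ / (r − g) = 53,810 / (r − 0.039) = CHF 2,832,105.26.

CHF 2,832,105.26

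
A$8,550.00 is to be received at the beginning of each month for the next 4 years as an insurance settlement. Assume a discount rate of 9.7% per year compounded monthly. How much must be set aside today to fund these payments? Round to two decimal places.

A$341,773.93

This is an annuity due: 48 payments of A$8,550.00 at the beginning of each month.
Periodic rate r = 0.097/12 per month; n is counted in months.
PV = PMT × [(1 − (1+r)^−n)/r] × (1+r) = 8,550 × [1 − (1+r)^−48] / r × (1+r) = A$341,773.93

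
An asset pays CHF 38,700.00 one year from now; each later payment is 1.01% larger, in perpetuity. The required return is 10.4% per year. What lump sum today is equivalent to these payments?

Periodic rate r = 0.104 per year.
Growing perpetuity (Gordon): PV = PMT₁ / (r − g) = 38,700 / (r − 0.0101) = CHF 412,140.58.

CHF 412,140.58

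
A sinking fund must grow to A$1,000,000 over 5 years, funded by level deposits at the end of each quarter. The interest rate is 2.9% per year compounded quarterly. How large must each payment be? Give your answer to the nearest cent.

A$46,643.29

Level ordinary annuity; solve FV = PMT × [((1+r)^n − 1)/r] for PMT.
Periodic rate r = 0.029/4 per quarter; n is counted in quarters.
With n = 20: PMT = 1,000,000 / ([((1+r)^n − 1)/r]) = A$46,643.29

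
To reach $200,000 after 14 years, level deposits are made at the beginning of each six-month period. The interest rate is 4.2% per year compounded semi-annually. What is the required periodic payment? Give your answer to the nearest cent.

Level annuity due; solve FV = PMT × [((1+r)^n − 1)/r] × (1+r) for PMT.
Periodic rate r = 0.042/2 per half-year; n is counted in half-years.
With n = 28: PMT = 200,000 / ([((1+r)^n − 1)/r] × (1+r)) = $5,210.70

$5,210.70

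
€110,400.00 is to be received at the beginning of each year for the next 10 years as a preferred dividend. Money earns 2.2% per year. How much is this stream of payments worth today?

€1,002,970.30

This is an annuity due: 10 payments of €110,400.00 at the beginning of each year.
Periodic rate r = 0.022 per year.
PV = PMT × [(1 − (1+r)^−n)/r] × (1+r) = 110,400 × [1 − (1+r)^−10] / r × (1+r) = €1,002,970.30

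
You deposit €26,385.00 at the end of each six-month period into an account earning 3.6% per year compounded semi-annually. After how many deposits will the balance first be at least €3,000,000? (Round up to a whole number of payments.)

63 payments

Periodic rate r = 0.036/2 per half-year; n is counted in half-years.
Ordinary annuity FV: 3,000,000 = 26,385 × [((1+r)^n − 1)/r].
(1+r)^n = 1 + 3,000,000 × r / 26,385, so n = ln(1 + 3,000,000·r/26,385) / ln(1+r) = 62.45.
Round up to a whole number of payments: n = 63.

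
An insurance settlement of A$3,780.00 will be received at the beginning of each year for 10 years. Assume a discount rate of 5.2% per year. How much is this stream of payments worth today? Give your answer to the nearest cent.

A$30,409.88

This is an annuity due: 10 payments of A$3,780.00 at the beginning of each year.
Periodic rate r = 0.052 per year.
PV = PMT × [(1 − (1+r)^−n)/r] × (1+r) = 3,780 × [1 − (1+r)^−10] / r × (1+r) = A$30,409.88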